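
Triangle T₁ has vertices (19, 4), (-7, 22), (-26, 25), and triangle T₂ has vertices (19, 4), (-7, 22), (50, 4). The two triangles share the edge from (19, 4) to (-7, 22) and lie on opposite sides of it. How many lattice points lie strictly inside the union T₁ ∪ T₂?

393

The union is the simple quadrilateral with vertices (19, 4), (-26, 25), (-7, 22), (50, 4) in order.
Using the shoelace formula, 2A = |[19·25 − (-26)·4] + [(-26)·22 − (-7)·25] + [(-7)·4 − 50·22] + [50·4 − 19·4]| = 822, so the area is 411.
The number of boundary lattice points is Σ gcd(|Δx|,|Δy|) = gcd(45,21) + gcd(19,3) + gcd(57,18) + gcd(31,0) = 3+1+3+31 = 38.
By Pick's theorem I = A − B/2 + 1 = 411 − 38/2 + 1 = 393.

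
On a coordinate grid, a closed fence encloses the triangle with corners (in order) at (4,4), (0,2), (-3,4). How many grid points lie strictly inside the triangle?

By the shoelace formula, twice the signed area is |[4·2 − 0·4] + [0·4 − (-3)·2] + [(-3)·4 − 4·4]| = 14, so the area is 7.
Along each edge there are gcd(|Δx|,|Δy|)+1 lattice points, so counting each shared vertex once the boundary has gcd(4,2) + gcd(3,2) + gcd(7,0) = 2+1+7 = 10.
Pick's theorem gives I = A − B/2 + 1 = 7 − 10/2 + 1 = 3.

3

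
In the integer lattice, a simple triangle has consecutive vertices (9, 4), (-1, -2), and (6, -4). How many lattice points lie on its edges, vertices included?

The number of boundary lattice points is Σ gcd(|Δx|,|Δy|) = gcd(10,6) + gcd(7,2) + gcd(3,8) = 2+1+1 = 4.

4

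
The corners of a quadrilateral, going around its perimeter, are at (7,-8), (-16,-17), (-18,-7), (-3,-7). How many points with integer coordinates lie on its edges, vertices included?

Summing gcd(|Δx|,|Δy|) over the edges gives the boundary count: gcd(23,9) + gcd(2,10) + gcd(15,0) + gcd(10,1) = 1+2+15+1 = 19.

19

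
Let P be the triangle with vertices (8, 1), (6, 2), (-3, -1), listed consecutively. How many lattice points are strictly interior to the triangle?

By the shoelace formula, twice the signed area is |(8·2 − 6·1) + (6·(-1) − (-3)·2) + ((-3)·1 − 8·(-1))| = 15, so the area is 7.5.
The number of boundary lattice points is Σ gcd(|Δx|,|Δy|) = gcd(2,1) + gcd(9,3) + gcd(11,2) = 1+3+1 = 5.
Pick's theorem gives I = A − B/2 + 1 = 7.5 − 5/2 + 1 = 6.

6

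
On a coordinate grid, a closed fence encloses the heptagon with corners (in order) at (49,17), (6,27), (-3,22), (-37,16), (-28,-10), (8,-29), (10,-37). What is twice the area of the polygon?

5887

Using the shoelace formula, 2A = |(49·27 − 6·17) + (6·22 − (-3)·27) + ((-3)·16 − (-37)·22) + ((-37)·(-10) − (-28)·16) + ((-28)·(-29) − 8·(-10)) + (8·(-37) − 10·(-29)) + (10·17 − 49·(-37))| = 5887, so the area is 5887/2.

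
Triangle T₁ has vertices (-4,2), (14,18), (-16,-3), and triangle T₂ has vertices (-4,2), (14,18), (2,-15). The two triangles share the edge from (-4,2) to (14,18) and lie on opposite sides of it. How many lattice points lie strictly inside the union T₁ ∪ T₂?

249

The union is the simple quadrilateral with vertices (-4,2), (-16,-3), (14,18), (2,-15) in order.
The shoelace formula gives twice the area as |[(-4)·(-3) − (-16)·2] + [(-16)·18 − 14·(-3)] + [14·(-15) − 2·18] + [2·2 − (-4)·(-15)]| = 504, so the area is 252.
The number of boundary lattice points is Σ gcd(|Δx|,|Δy|) = gcd(12,5) + gcd(30,21) + gcd(12,33) + gcd(6,17) = 1+3+3+1 = 8.
By Pick's theorem I = A − B/2 + 1 = 252 − 8/2 + 1 = 249.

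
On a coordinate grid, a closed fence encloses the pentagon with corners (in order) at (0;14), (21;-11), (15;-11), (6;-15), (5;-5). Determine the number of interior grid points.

198

Using the shoelace formula, 2A = |(0·(-11) − 21·14) + (21·(-11) − 15·(-11)) + (15·(-15) − 6·(-11)) + (6·(-5) − 5·(-15)) + (5·14 − 0·(-5))| = 404, so the area is 202.
Summing gcd(|Δx|,|Δy|) over the edges gives the boundary count: gcd(21,25) + gcd(6,0) + gcd(9,4) + gcd(1,10) + gcd(5,19) = 1+6+1+1+1 = 10.
By Pick's theorem A = I + B/2 − 1, so I = 202 − 10/2 + 1 = 198.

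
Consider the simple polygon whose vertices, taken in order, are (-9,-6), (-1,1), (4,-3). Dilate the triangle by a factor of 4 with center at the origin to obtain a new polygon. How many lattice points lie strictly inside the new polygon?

531

The shoelace formula gives twice the area as |[(-9)·1 − (-1)·(-6)] + [(-1)·(-3) − 4·1] + [4·(-6) − (-9)·(-3)]| = 67, so the area is 33.5.
Summing gcd(|Δx|,|Δy|) over the edges gives the boundary count: gcd(8,7) + gcd(5,4) + gcd(13,3) = 1+1+1 = 3.
Scaling by 4 multiplies the area by 4² = 16 (so the new area is 536) and multiplies the boundary lattice-point count by 4, giving 12.
By Pick's theorem, the interior count of the dilated polygon is 536 − 12/2 + 1 = 531.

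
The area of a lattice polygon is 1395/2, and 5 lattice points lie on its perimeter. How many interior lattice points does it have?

696

Pick's theorem A = I + B/2 − 1 rearranges to I = A − B/2 + 1 = 1395/2 − 5/2 + 1 = 696.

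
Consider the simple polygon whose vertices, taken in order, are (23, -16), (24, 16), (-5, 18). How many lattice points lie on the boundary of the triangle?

4

Along each edge there are gcd(|Δx|,|Δy|)+1 lattice points, so counting each shared vertex once the boundary has gcd(1,32) + gcd(29,2) + gcd(28,34) = 1+1+2 = 4.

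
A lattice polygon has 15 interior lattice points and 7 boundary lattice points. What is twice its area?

35

By Pick's theorem, A = I + B/2 − 1 = 15 + 7/2 − 1 = 35/2.
Hence 2A = 35.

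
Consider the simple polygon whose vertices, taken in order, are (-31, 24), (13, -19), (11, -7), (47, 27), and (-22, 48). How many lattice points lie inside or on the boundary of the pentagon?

By the shoelace formula, twice the signed area is |[(-31)·(-19) − 13·24] + [13·(-7) − 11·(-19)] + [11·27 − 47·(-7)] + [47·48 − (-22)·27] + [(-22)·24 − (-31)·48]| = 4831, so the area is 2415.5.
Summing gcd(|Δx|,|Δy|) over the edges gives the boundary count: gcd(44,43) + gcd(2,12) + gcd(36,34) + gcd(69,21) + gcd(9,24) = 1+2+2+3+3 = 11.
Pick's theorem gives I = A − B/2 + 1 = 2415.5 − 11/2 + 1 = 2411, so the closed region contains I + B = 2411 + 11 = 2422 lattice points.

2422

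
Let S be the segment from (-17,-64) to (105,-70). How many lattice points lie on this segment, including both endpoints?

3

The number of lattice points on a segment between lattice points is gcd(|Δx|,|Δy|) + 1 = gcd(122,6) + 1 = 2 + 1 = 3.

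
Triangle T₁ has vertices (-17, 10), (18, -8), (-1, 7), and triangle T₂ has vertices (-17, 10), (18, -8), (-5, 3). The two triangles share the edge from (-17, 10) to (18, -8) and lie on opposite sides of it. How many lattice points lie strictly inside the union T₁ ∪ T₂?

105

The union is the simple quadrilateral with vertices (-17, 10), (-1, 7), (18, -8), (-5, 3) in order.
The shoelace formula gives twice the area as |[(-17)·7 − (-1)·10] + [(-1)·(-8) − 18·7] + [18·3 − (-5)·(-8)] + [(-5)·10 − (-17)·3]| = 212, so the area is 106.
Along each edge there are gcd(|Δx|,|Δy|)+1 lattice points, so counting each shared vertex once the boundary has gcd(16,3) + gcd(19,15) + gcd(23,11) + gcd(12,7) = 1+1+1+1 = 4.
By Pick's theorem I = A − B/2 + 1 = 106 − 4/2 + 1 = 105.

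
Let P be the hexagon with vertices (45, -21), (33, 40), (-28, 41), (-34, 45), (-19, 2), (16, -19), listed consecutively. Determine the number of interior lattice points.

The shoelace formula gives twice the area as |(45·40 − 33·(-21)) + (33·41 − (-28)·40) + ((-28)·45 − (-34)·41) + ((-34)·2 − (-19)·45) + ((-19)·(-19) − 16·2) + (16·(-21) − 45·(-19))| = 6735, so the area is 6735/2.
Along each edge there are gcd(|Δx|,|Δy|)+1 lattice points, so counting each shared vertex once the boundary has gcd(12,61) + gcd(61,1) + gcd(6,4) + gcd(15,43) + gcd(35,21) + gcd(29,2) = 1+1+2+1+7+1 = 13.
Pick's theorem gives I = A − B/2 + 1 = 6735/2 − 13/2 + 1 = 3362.

3362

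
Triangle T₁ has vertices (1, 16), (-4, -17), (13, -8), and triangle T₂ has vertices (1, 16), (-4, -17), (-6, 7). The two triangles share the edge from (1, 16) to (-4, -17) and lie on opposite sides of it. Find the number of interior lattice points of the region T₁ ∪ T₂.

344

The union is the simple quadrilateral with vertices (1, 16), (13, -8), (-4, -17), (-6, 7) in order.
The shoelace formula gives twice the area as |(1·(-8) − 13·16) + (13·(-17) − (-4)·(-8)) + ((-4)·7 − (-6)·(-17)) + ((-6)·16 − 1·7)| = 702, so the area is 351.
Summing gcd(|Δx|,|Δy|) over the edges gives the boundary count: gcd(12,24) + gcd(17,9) + gcd(2,24) + gcd(7,9) = 12+1+2+1 = 16.
By Pick's theorem I = A − B/2 + 1 = 351 − 16/2 + 1 = 344.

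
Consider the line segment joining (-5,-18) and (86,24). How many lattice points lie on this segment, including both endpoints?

The number of lattice points on a segment between lattice points is gcd(|Δx|,|Δy|) + 1 = gcd(91,42) + 1 = 7 + 1 = 8.

8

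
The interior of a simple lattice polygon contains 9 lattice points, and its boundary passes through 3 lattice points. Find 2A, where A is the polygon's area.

19

Pick's theorem states A = I + B/2 − 1, so A = 9 + 3/2 − 1 = 19/2.
Hence 2A = 19.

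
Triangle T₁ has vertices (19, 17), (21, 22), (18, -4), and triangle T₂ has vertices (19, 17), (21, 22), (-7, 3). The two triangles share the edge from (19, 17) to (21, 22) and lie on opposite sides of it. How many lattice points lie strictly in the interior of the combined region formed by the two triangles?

68

The union is the simple quadrilateral with vertices (19, 17), (18, -4), (21, 22), (-7, 3) in order.
By the shoelace formula, twice the signed area is |(19·(-4) − 18·17) + (18·22 − 21·(-4)) + (21·3 − (-7)·22) + ((-7)·17 − 19·3)| = 139, so the area is 139/2.
Along each edge there are gcd(|Δx|,|Δy|)+1 lattice points, so counting each shared vertex once the boundary has gcd(1,21) + gcd(3,26) + gcd(28,19) + gcd(26,14) = 1+1+1+2 = 5.
By Pick's theorem I = A − B/2 + 1 = 139/2 − 5/2 + 1 = 68.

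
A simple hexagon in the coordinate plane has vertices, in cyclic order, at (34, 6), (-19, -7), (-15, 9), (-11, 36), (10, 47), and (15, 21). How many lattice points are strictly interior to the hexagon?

Using the shoelace formula, 2A = |[34·(-7) − (-19)·6] + [(-19)·9 − (-15)·(-7)] + [(-15)·36 − (-11)·9] + [(-11)·47 − 10·36] + [10·21 − 15·47] + [15·6 − 34·21]| = 2837, so the area is 1418.5.
Along each edge there are gcd(|Δx|,|Δy|)+1 lattice points, so counting each shared vertex once the boundary has gcd(53,13) + gcd(4,16) + gcd(4,27) + gcd(21,11) + gcd(5,26) + gcd(19,15) = 1+4+1+1+1+1 = 9.
By Pick's theorem A = I + B/2 − 1, so I = 1418.5 − 9/2 + 1 = 1415.

1415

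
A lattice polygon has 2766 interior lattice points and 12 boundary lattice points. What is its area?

2771

Pick's theorem states A = I + B/2 − 1, so A = 2766 + 12/2 − 1 = 2771.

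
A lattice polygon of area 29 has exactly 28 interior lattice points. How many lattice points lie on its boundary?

4

Pick's theorem gives A = I + B/2 − 1, so B = 2(A − I + 1) = 2(29 − 28 + 1) = 4.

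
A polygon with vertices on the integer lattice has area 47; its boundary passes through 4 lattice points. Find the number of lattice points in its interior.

46

Pick's theorem A = I + B/2 − 1 rearranges to I = A − B/2 + 1 = 47 − 4/2 + 1 = 46.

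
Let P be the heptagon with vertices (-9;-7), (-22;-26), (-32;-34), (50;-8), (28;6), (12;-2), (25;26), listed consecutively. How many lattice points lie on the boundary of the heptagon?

Summing gcd(|Δx|,|Δy|) over the edges gives the boundary count: gcd(13,19) + gcd(10,8) + gcd(82,26) + gcd(22,14) + gcd(16,8) + gcd(13,28) + gcd(34,33) = 1+2+2+2+8+1+1 = 17.

17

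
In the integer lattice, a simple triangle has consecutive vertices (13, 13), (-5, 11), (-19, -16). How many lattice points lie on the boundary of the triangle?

Along each edge there are gcd(|Δx|,|Δy|)+1 lattice points, so counting each shared vertex once the boundary has gcd(18,2) + gcd(14,27) + gcd(32,29) = 2+1+1 = 4.

4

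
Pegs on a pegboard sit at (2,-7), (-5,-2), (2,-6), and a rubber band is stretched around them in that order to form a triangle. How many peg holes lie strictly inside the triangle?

3

The shoelace formula gives twice the area as |[2·(-2) − (-5)·(-7)] + [(-5)·(-6) − 2·(-2)] + [2·(-7) − 2·(-6)]| = 7, so the area is 3.5.
Summing gcd(|Δx|,|Δy|) over the edges gives the boundary count: gcd(7,5) + gcd(7,4) + gcd(0,1) = 1+1+1 = 3.
By Pick's theorem A = I + B/2 − 1, so I = 3.5 − 3/2 + 1 = 3.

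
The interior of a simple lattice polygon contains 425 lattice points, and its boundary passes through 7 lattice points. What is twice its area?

855

Pick's theorem states A = I + B/2 − 1, so A = 425 + 7/2 − 1 = 855/2.
Hence 2A = 855.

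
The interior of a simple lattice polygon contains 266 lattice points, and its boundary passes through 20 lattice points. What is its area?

Pick's theorem states A = I + B/2 − 1, so A = 266 + 20/2 − 1 = 275.

275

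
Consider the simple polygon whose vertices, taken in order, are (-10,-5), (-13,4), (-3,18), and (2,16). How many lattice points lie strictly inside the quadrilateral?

127

The shoelace formula gives twice the area as |[(-10)·4 − (-13)·(-5)] + [(-13)·18 − (-3)·4] + [(-3)·16 − 2·18] + [2·(-5) − (-10)·16]| = 261, so the area is 261/2.
The number of boundary lattice points is Σ gcd(|Δx|,|Δy|) = gcd(3,9) + gcd(10,14) + gcd(5,2) + gcd(12,21) = 3+2+1+3 = 9.
By Pick's theorem A = I + B/2 − 1, so I = 261/2 − 9/2 + 1 = 127.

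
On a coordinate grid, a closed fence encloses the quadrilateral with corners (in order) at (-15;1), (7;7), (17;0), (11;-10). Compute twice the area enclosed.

Using the shoelace formula, 2A = |((-15)·7 − 7·1) + (7·0 − 17·7) + (17·(-10) − 11·0) + (11·1 − (-15)·(-10))| = 540, so the area is 270.

540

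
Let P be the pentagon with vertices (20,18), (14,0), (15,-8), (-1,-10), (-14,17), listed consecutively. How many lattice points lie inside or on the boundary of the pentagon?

Using the shoelace formula, 2A = |[20·0 − 14·18] + [14·(-8) − 15·0] + [15·(-10) − (-1)·(-8)] + [(-1)·17 − (-14)·(-10)] + [(-14)·18 − 20·17]| = 1271, so the area is 635.5.
Summing gcd(|Δx|,|Δy|) over the edges gives the boundary count: gcd(6,18) + gcd(1,8) + gcd(16,2) + gcd(13,27) + gcd(34,1) = 6+1+2+1+1 = 11.
Pick's theorem gives I = A − B/2 + 1 = 635.5 − 11/2 + 1 = 631, so the closed region contains I + B = 631 + 11 = 642 lattice points.

642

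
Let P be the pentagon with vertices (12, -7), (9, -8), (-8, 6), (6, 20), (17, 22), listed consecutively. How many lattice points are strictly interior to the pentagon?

407

Using the shoelace formula, 2A = |(12·(-8) − 9·(-7)) + (9·6 − (-8)·(-8)) + ((-8)·20 − 6·6) + (6·22 − 17·20) + (17·(-7) − 12·22)| = 830, so the area is 415.
Along each edge there are gcd(|Δx|,|Δy|)+1 lattice points, so counting each shared vertex once the boundary has gcd(3,1) + gcd(17,14) + gcd(14,14) + gcd(11,2) + gcd(5,29) = 1+1+14+1+1 = 18.
Pick's theorem gives I = A − B/2 + 1 = 415 − 18/2 + 1 = 407.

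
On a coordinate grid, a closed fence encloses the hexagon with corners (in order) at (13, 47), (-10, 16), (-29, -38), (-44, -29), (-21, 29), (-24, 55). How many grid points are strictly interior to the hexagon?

Using the shoelace formula, 2A = |[13·16 − (-10)·47] + [(-10)·(-38) − (-29)·16] + [(-29)·(-29) − (-44)·(-38)] + [(-44)·29 − (-21)·(-29)] + [(-21)·55 − (-24)·29] + [(-24)·47 − 13·55]| = 3496, so the area is 1748.
Summing gcd(|Δx|,|Δy|) over the edges gives the boundary count: gcd(23,31) + gcd(19,54) + gcd(15,9) + gcd(23,58) + gcd(3,26) + gcd(37,8) = 1+1+3+1+1+1 = 8.
By Pick's theorem A = I + B/2 − 1, so I = 1748 − 8/2 + 1 = 1745.

1745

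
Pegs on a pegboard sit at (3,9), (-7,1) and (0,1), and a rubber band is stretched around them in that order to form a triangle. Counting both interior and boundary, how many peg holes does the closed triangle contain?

34

By the shoelace formula, twice the signed area is |(3·1 − (-7)·9) + ((-7)·1 − 0·1) + (0·9 − 3·1)| = 56, so the area is 28.
The number of boundary lattice points is Σ gcd(|Δx|,|Δy|) = gcd(10,8) + gcd(7,0) + gcd(3,8) = 2+7+1 = 10.
Pick's theorem gives I = A − B/2 + 1 = 28 − 10/2 + 1 = 24, so the closed region contains I + B = 24 + 10 = 34 lattice points.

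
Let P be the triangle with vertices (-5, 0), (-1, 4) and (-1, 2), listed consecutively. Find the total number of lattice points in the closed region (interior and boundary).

By the shoelace formula, twice the signed area is |[(-5)·4 − (-1)·0] + [(-1)·2 − (-1)·4] + [(-1)·0 − (-5)·2]| = 8, so the area is 4.
Summing gcd(|Δx|,|Δy|) over the edges gives the boundary count: gcd(4,4) + gcd(0,2) + gcd(4,2) = 4+2+2 = 8.
Pick's theorem gives I = A − B/2 + 1 = 4 − 8/2 + 1 = 1, so the closed region contains I + B = 1 + 8 = 9 lattice points.

9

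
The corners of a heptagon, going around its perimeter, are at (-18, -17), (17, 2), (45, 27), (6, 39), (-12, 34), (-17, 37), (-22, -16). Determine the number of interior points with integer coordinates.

2093

By the shoelace formula, twice the signed area is |[(-18)·2 − 17·(-17)] + [17·27 − 45·2] + [45·39 − 6·27] + [6·34 − (-12)·39] + [(-12)·37 − (-17)·34] + [(-17)·(-16) − (-22)·37] + [(-22)·(-17) − (-18)·(-16)]| = 4193, so the area is 2096.5.
Along each edge there are gcd(|Δx|,|Δy|)+1 lattice points, so counting each shared vertex once the boundary has gcd(35,19) + gcd(28,25) + gcd(39,12) + gcd(18,5) + gcd(5,3) + gcd(5,53) + gcd(4,1) = 1+1+3+1+1+1+1 = 9.
By Pick's theorem A = I + B/2 − 1, so I = 2096.5 − 9/2 + 1 = 2093.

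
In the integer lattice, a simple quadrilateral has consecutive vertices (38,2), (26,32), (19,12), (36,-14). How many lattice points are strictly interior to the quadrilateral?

383

Using the shoelace formula, 2A = |(38·32 − 26·2) + (26·12 − 19·32) + (19·(-14) − 36·12) + (36·2 − 38·(-14))| = 774, so the area is 387.
Along each edge there are gcd(|Δx|,|Δy|)+1 lattice points, so counting each shared vertex once the boundary has gcd(12,30) + gcd(7,20) + gcd(17,26) + gcd(2,16) = 6+1+1+2 = 10.
Pick's theorem gives I = A − B/2 + 1 = 387 − 10/2 + 1 = 383.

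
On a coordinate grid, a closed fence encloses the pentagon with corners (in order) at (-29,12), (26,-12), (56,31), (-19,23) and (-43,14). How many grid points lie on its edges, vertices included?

8

Summing gcd(|Δx|,|Δy|) over the edges gives the boundary count: gcd(55,24) + gcd(30,43) + gcd(75,8) + gcd(24,9) + gcd(14,2) = 1+1+1+3+2 = 8.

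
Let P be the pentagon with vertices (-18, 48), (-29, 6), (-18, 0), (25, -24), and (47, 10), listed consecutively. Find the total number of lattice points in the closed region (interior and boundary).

2823

By the shoelace formula, twice the signed area is |((-18)·6 − (-29)·48) + ((-29)·0 − (-18)·6) + ((-18)·(-24) − 25·0) + (25·10 − 47·(-24)) + (47·48 − (-18)·10)| = 5638, so the area is 2819.
The number of boundary lattice points is Σ gcd(|Δx|,|Δy|) = gcd(11,42) + gcd(11,6) + gcd(43,24) + gcd(22,34) + gcd(65,38) = 1+1+1+2+1 = 6.
Pick's theorem gives I = A − B/2 + 1 = 2819 − 6/2 + 1 = 2817, so the closed region contains I + B = 2817 + 6 = 2823 lattice points.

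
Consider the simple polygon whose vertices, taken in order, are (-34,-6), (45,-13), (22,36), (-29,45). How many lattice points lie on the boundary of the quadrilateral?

6

Along each edge there are gcd(|Δx|,|Δy|)+1 lattice points, so counting each shared vertex once the boundary has gcd(79,7) + gcd(23,49) + gcd(51,9) + gcd(5,51) = 1+1+3+1 = 6.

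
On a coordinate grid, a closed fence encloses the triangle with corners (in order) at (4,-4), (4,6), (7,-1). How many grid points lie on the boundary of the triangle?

Along each edge there are gcd(|Δx|,|Δy|)+1 lattice points, so counting each shared vertex once the boundary has gcd(0,10) + gcd(3,7) + gcd(3,3) = 10+1+3 = 14.

14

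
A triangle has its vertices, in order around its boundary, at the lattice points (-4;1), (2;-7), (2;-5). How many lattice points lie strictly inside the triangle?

By the shoelace formula, twice the signed area is |((-4)·(-7) − 2·1) + (2·(-5) − 2·(-7)) + (2·1 − (-4)·(-5))| = 12, so the area is 6.
Along each edge there are gcd(|Δx|,|Δy|)+1 lattice points, so counting each shared vertex once the boundary has gcd(6,8) + gcd(0,2) + gcd(6,6) = 2+2+6 = 10.
Pick's theorem gives I = A − B/2 + 1 = 6 − 10/2 + 1 = 2.

2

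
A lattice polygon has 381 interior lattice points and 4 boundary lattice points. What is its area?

By Pick's theorem, A = I + B/2 − 1 = 381 + 4/2 − 1 = 382.

382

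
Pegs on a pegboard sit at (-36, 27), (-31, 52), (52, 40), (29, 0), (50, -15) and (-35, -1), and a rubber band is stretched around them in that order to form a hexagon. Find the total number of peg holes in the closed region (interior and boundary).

Using the shoelace formula, 2A = |((-36)·52 − (-31)·27) + ((-31)·40 − 52·52) + (52·0 − 29·40) + (29·(-15) − 50·0) + (50·(-1) − (-35)·(-15)) + ((-35)·27 − (-36)·(-1))| = 8130, so the area is 4065.
The number of boundary lattice points is Σ gcd(|Δx|,|Δy|) = gcd(5,25) + gcd(83,12) + gcd(23,40) + gcd(21,15) + gcd(85,14) + gcd(1,28) = 5+1+1+3+1+1 = 12.
Pick's theorem gives I = A − B/2 + 1 = 4065 − 12/2 + 1 = 4060, so the closed region contains I + B = 4060 + 12 = 4072 lattice points.

4072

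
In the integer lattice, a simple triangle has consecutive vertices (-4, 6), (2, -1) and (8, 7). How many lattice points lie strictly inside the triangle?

44

By the shoelace formula, twice the signed area is |((-4)·(-1) − 2·6) + (2·7 − 8·(-1)) + (8·6 − (-4)·7)| = 90, so the area is 45.
The number of boundary lattice points is Σ gcd(|Δx|,|Δy|) = gcd(6,7) + gcd(6,8) + gcd(12,1) = 1+2+1 = 4.
Pick's theorem gives I = A − B/2 + 1 = 45 − 4/2 + 1 = 44.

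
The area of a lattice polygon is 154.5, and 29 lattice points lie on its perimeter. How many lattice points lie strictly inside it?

Pick's theorem A = I + B/2 − 1 rearranges to I = A − B/2 + 1 = 154.5 − 29/2 + 1 = 141.

141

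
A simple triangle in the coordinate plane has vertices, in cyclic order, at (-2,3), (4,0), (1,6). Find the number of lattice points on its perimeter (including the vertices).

The number of boundary lattice points is Σ gcd(|Δx|,|Δy|) = gcd(6,3) + gcd(3,6) + gcd(3,3) = 3+3+3 = 9.

9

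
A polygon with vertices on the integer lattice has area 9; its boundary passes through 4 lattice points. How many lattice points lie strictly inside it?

From Pick's theorem, I = A − B/2 + 1 = 9 − 4/2 + 1 = 8.

8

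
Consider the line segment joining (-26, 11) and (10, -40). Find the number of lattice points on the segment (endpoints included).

4

The number of lattice points on a segment between lattice points is gcd(|Δx|,|Δy|) + 1 = gcd(36,51) + 1 = 3 + 1 = 4.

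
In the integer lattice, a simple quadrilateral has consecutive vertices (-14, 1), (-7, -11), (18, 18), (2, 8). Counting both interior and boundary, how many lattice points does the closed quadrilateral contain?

The shoelace formula gives twice the area as |((-14)·(-11) − (-7)·1) + ((-7)·18 − 18·(-11)) + (18·8 − 2·18) + (2·1 − (-14)·8)| = 455, so the area is 227.5.
Summing gcd(|Δx|,|Δy|) over the edges gives the boundary count: gcd(7,12) + gcd(25,29) + gcd(16,10) + gcd(16,7) = 1+1+2+1 = 5.
Pick's theorem gives I = A − B/2 + 1 = 227.5 − 5/2 + 1 = 226, so the closed region contains I + B = 226 + 5 = 231 lattice points.

231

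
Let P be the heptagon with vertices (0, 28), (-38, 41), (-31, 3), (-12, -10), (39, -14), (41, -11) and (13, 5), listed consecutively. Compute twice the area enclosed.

Using the shoelace formula, 2A = |[0·41 − (-38)·28] + [(-38)·3 − (-31)·41] + [(-31)·(-10) − (-12)·3] + [(-12)·(-14) − 39·(-10)] + [39·(-11) − 41·(-14)] + [41·5 − 13·(-11)] + [13·28 − 0·5]| = 3982, so the area is 1991.

3982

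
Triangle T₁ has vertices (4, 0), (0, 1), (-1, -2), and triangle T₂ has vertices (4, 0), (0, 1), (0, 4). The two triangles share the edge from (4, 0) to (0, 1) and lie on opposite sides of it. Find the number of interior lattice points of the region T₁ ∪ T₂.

The union is the simple quadrilateral with vertices (4, 0), (-1, -2), (0, 1), (0, 4) in order.
By the shoelace formula, twice the signed area is |[4·(-2) − (-1)·0] + [(-1)·1 − 0·(-2)] + [0·4 − 0·1] + [0·0 − 4·4]| = 25, so the area is 12.5.
Summing gcd(|Δx|,|Δy|) over the edges gives the boundary count: gcd(5,2) + gcd(1,3) + gcd(0,3) + gcd(4,4) = 1+1+3+4 = 9.
By Pick's theorem I = A − B/2 + 1 = 12.5 − 9/2 + 1 = 9.

9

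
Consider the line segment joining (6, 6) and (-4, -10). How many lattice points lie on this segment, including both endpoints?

The number of lattice points on a segment between lattice points is gcd(|Δx|,|Δy|) + 1 = gcd(10,16) + 1 = 2 + 1 = 3.

3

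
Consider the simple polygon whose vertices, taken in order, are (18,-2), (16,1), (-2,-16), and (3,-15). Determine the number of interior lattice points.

Using the shoelace formula, 2A = |[18·1 − 16·(-2)] + [16·(-16) − (-2)·1] + [(-2)·(-15) − 3·(-16)] + [3·(-2) − 18·(-15)]| = 138, so the area is 69.
Summing gcd(|Δx|,|Δy|) over the edges gives the boundary count: gcd(2,3) + gcd(18,17) + gcd(5,1) + gcd(15,13) = 1+1+1+1 = 4.
By Pick's theorem A = I + B/2 − 1, so I = 69 − 4/2 + 1 = 68.

68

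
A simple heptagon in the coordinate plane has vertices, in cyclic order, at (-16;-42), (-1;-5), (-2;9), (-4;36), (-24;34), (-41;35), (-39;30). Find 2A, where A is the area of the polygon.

3518

The shoelace formula gives twice the area as |((-16)·(-5) − (-1)·(-42)) + ((-1)·9 − (-2)·(-5)) + ((-2)·36 − (-4)·9) + ((-4)·34 − (-24)·36) + ((-24)·35 − (-41)·34) + ((-41)·30 − (-39)·35) + ((-39)·(-42) − (-16)·30)| = 3518, so the area is 1759.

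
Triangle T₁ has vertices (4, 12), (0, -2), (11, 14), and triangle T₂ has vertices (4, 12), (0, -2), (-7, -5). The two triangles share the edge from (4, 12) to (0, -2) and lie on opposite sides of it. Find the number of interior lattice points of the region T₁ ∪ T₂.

87

The union is the simple quadrilateral with vertices (4, 12), (11, 14), (0, -2), (-7, -5) in order.
By the shoelace formula, twice the signed area is |[4·14 − 11·12] + [11·(-2) − 0·14] + [0·(-5) − (-7)·(-2)] + [(-7)·12 − 4·(-5)]| = 176, so the area is 88.
Along each edge there are gcd(|Δx|,|Δy|)+1 lattice points, so counting each shared vertex once the boundary has gcd(7,2) + gcd(11,16) + gcd(7,3) + gcd(11,17) = 1+1+1+1 = 4.
By Pick's theorem I = A − B/2 + 1 = 88 − 4/2 + 1 = 87.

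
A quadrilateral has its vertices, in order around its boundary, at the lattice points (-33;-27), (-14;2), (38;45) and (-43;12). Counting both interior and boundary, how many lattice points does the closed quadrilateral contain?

1403

By the shoelace formula, twice the signed area is |((-33)·2 − (-14)·(-27)) + ((-14)·45 − 38·2) + (38·12 − (-43)·45) + ((-43)·(-27) − (-33)·12)| = 2798, so the area is 1399.
Along each edge there are gcd(|Δx|,|Δy|)+1 lattice points, so counting each shared vertex once the boundary has gcd(19,29) + gcd(52,43) + gcd(81,33) + gcd(10,39) = 1+1+3+1 = 6.
Pick's theorem gives I = A − B/2 + 1 = 1399 − 6/2 + 1 = 1397, so the closed region contains I + B = 1397 + 6 = 1403 lattice points.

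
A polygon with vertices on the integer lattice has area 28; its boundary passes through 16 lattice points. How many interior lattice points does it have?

From Pick's theorem, I = A − B/2 + 1 = 28 − 16/2 + 1 = 21.

21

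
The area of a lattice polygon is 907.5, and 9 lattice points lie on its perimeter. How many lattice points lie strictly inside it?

From Pick's theorem, I = A − B/2 + 1 = 907.5 − 9/2 + 1 = 904.

904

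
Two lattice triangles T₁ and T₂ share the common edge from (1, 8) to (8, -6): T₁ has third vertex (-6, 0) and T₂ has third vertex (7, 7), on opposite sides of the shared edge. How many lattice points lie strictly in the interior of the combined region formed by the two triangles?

The union is the simple quadrilateral with vertices (1, 8), (-6, 0), (8, -6), (7, 7) in order.
Using the shoelace formula, 2A = |[1·0 − (-6)·8] + [(-6)·(-6) − 8·0] + [8·7 − 7·(-6)] + [7·8 − 1·7]| = 231, so the area is 231/2.
Summing gcd(|Δx|,|Δy|) over the edges gives the boundary count: gcd(7,8) + gcd(14,6) + gcd(1,13) + gcd(6,1) = 1+2+1+1 = 5.
By Pick's theorem I = A − B/2 + 1 = 231/2 − 5/2 + 1 = 114.

114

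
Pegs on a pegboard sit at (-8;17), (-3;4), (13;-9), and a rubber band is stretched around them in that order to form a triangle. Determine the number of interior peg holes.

Using the shoelace formula, 2A = |((-8)·4 − (-3)·17) + ((-3)·(-9) − 13·4) + (13·17 − (-8)·(-9))| = 143, so the area is 143/2.
Along each edge there are gcd(|Δx|,|Δy|)+1 lattice points, so counting each shared vertex once the boundary has gcd(5,13) + gcd(16,13) + gcd(21,26) = 1+1+1 = 3.
By Pick's theorem A = I + B/2 − 1, so I = 143/2 − 3/2 + 1 = 71.

71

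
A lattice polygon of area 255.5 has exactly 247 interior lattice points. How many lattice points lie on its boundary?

Pick's theorem gives A = I + B/2 − 1, so B = 2(A − I + 1) = 2(255.5 − 247 + 1) = 19.

19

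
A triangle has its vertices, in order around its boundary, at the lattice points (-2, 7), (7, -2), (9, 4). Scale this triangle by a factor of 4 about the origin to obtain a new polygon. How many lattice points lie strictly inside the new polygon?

553

The shoelace formula gives twice the area as |[(-2)·(-2) − 7·7] + [7·4 − 9·(-2)] + [9·7 − (-2)·4]| = 72, so the area is 36.
Summing gcd(|Δx|,|Δy|) over the edges gives the boundary count: gcd(9,9) + gcd(2,6) + gcd(11,3) = 9+2+1 = 12.
Scaling by 4 multiplies the area by 4² = 16 (so the new area is 576) and multiplies the boundary lattice-point count by 4, giving 48.
By Pick's theorem, the interior count of the dilated polygon is 576 − 48/2 + 1 = 553.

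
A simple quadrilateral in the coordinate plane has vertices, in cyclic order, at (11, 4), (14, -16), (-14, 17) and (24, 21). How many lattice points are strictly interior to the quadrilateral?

By the shoelace formula, twice the signed area is |[11·(-16) − 14·4] + [14·17 − (-14)·(-16)] + [(-14)·21 − 24·17] + [24·4 − 11·21]| = 1055, so the area is 527.5.
The number of boundary lattice points is Σ gcd(|Δx|,|Δy|) = gcd(3,20) + gcd(28,33) + gcd(38,4) + gcd(13,17) = 1+1+2+1 = 5.
By Pick's theorem A = I + B/2 − 1, so I = 527.5 − 5/2 + 1 = 526.

526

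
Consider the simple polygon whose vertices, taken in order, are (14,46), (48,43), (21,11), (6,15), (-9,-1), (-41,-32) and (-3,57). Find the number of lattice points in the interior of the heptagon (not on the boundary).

2360

The shoelace formula gives twice the area as |[14·43 − 48·46] + [48·11 − 21·43] + [21·15 − 6·11] + [6·(-1) − (-9)·15] + [(-9)·(-32) − (-41)·(-1)] + [(-41)·57 − (-3)·(-32)] + [(-3)·46 − 14·57]| = 4725, so the area is 2362.5.
Along each edge there are gcd(|Δx|,|Δy|)+1 lattice points, so counting each shared vertex once the boundary has gcd(34,3) + gcd(27,32) + gcd(15,4) + gcd(15,16) + gcd(32,31) + gcd(38,89) + gcd(17,11) = 1+1+1+1+1+1+1 = 7.
By Pick's theorem A = I + B/2 − 1, so I = 2362.5 − 7/2 + 1 = 2360.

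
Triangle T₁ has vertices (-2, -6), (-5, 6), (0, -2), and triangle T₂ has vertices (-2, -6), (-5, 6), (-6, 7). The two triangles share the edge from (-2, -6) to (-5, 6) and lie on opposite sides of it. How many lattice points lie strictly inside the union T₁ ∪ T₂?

21

The union is the simple quadrilateral with vertices (-2, -6), (0, -2), (-5, 6), (-6, 7) in order.
Using the shoelace formula, 2A = |((-2)·(-2) − 0·(-6)) + (0·6 − (-5)·(-2)) + ((-5)·7 − (-6)·6) + ((-6)·(-6) − (-2)·7)| = 45, so the area is 45/2.
Summing gcd(|Δx|,|Δy|) over the edges gives the boundary count: gcd(2,4) + gcd(5,8) + gcd(1,1) + gcd(4,13) = 2+1+1+1 = 5.
By Pick's theorem I = A − B/2 + 1 = 45/2 − 5/2 + 1 = 21.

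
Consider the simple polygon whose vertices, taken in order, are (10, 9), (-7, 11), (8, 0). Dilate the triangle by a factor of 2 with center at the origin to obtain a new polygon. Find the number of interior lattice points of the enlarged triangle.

312

By the shoelace formula, twice the signed area is |[10·11 − (-7)·9] + [(-7)·0 − 8·11] + [8·9 − 10·0]| = 157, so the area is 78.5.
Summing gcd(|Δx|,|Δy|) over the edges gives the boundary count: gcd(17,2) + gcd(15,11) + gcd(2,9) = 1+1+1 = 3.
Scaling by 2 multiplies the area by 2² = 4 (so the new area is 314) and multiplies the boundary lattice-point count by 2, giving 6.
By Pick's theorem, the interior count of the dilated polygon is 314 − 6/2 + 1 = 312.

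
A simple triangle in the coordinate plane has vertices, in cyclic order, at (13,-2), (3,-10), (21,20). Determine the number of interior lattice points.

74

By the shoelace formula, twice the signed area is |[13·(-10) − 3·(-2)] + [3·20 − 21·(-10)] + [21·(-2) − 13·20]| = 156, so the area is 78.
The number of boundary lattice points is Σ gcd(|Δx|,|Δy|) = gcd(10,8) + gcd(18,30) + gcd(8,22) = 2+6+2 = 10.
Pick's theorem gives I = A − B/2 + 1 = 78 − 10/2 + 1 = 74.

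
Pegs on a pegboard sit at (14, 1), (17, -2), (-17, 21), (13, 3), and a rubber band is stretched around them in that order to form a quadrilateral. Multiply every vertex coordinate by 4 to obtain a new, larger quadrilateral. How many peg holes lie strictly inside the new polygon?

579

Using the shoelace formula, 2A = |[14·(-2) − 17·1] + [17·21 − (-17)·(-2)] + [(-17)·3 − 13·21] + [13·1 − 14·3]| = 75, so the area is 75/2.
Along each edge there are gcd(|Δx|,|Δy|)+1 lattice points, so counting each shared vertex once the boundary has gcd(3,3) + gcd(34,23) + gcd(30,18) + gcd(1,2) = 3+1+6+1 = 11.
Scaling by 4 multiplies the area by 4² = 16 (so the new area is 600) and multiplies the boundary lattice-point count by 4, giving 44.
By Pick's theorem, the interior count of the dilated polygon is 600 − 44/2 + 1 = 579.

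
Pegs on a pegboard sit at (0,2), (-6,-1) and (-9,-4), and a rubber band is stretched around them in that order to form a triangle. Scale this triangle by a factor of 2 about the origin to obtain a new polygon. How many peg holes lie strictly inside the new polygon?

The shoelace formula gives twice the area as |[0·(-1) − (-6)·2] + [(-6)·(-4) − (-9)·(-1)] + [(-9)·2 − 0·(-4)]| = 9, so the area is 4.5.
Summing gcd(|Δx|,|Δy|) over the edges gives the boundary count: gcd(6,3) + gcd(3,3) + gcd(9,6) = 3+3+3 = 9.
Scaling by 2 multiplies the area by 2² = 4 (so the new area is 18) and multiplies the boundary lattice-point count by 2, giving 18.
By Pick's theorem, the interior count of the dilated polygon is 18 − 18/2 + 1 = 10.

10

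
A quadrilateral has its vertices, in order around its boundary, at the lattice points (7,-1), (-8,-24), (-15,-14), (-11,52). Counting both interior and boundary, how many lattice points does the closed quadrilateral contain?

859

The shoelace formula gives twice the area as |[7·(-24) − (-8)·(-1)] + [(-8)·(-14) − (-15)·(-24)] + [(-15)·52 − (-11)·(-14)] + [(-11)·(-1) − 7·52]| = 1711, so the area is 1711/2.
Summing gcd(|Δx|,|Δy|) over the edges gives the boundary count: gcd(15,23) + gcd(7,10) + gcd(4,66) + gcd(18,53) = 1+1+2+1 = 5.
Pick's theorem gives I = A − B/2 + 1 = 1711/2 − 5/2 + 1 = 854, so the closed region contains I + B = 854 + 5 = 859 lattice points.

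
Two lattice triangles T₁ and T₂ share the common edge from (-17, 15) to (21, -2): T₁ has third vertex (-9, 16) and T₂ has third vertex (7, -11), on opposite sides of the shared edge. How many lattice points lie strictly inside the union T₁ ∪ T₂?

The union is the simple quadrilateral with vertices (-17, 15), (-9, 16), (21, -2), (7, -11) in order.
Using the shoelace formula, 2A = |((-17)·16 − (-9)·15) + ((-9)·(-2) − 21·16) + (21·(-11) − 7·(-2)) + (7·15 − (-17)·(-11))| = 754, so the area is 377.
Summing gcd(|Δx|,|Δy|) over the edges gives the boundary count: gcd(8,1) + gcd(30,18) + gcd(14,9) + gcd(24,26) = 1+6+1+2 = 10.
By Pick's theorem I = A − B/2 + 1 = 377 − 10/2 + 1 = 373.

373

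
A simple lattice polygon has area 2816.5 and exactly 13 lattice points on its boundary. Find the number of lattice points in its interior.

2811

Pick's theorem A = I + B/2 − 1 rearranges to I = A − B/2 + 1 = 2816.5 − 13/2 + 1 = 2811.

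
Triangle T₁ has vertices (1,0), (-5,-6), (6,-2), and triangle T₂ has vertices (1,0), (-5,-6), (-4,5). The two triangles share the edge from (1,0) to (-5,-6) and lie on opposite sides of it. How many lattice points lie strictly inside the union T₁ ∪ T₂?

The union is the simple quadrilateral with vertices (1,0), (6,-2), (-5,-6), (-4,5) in order.
By the shoelace formula, twice the signed area is |[1·(-2) − 6·0] + [6·(-6) − (-5)·(-2)] + [(-5)·5 − (-4)·(-6)] + [(-4)·0 − 1·5]| = 102, so the area is 51.
The number of boundary lattice points is Σ gcd(|Δx|,|Δy|) = gcd(5,2) + gcd(11,4) + gcd(1,11) + gcd(5,5) = 1+1+1+5 = 8.
By Pick's theorem I = A − B/2 + 1 = 51 − 8/2 + 1 = 48.

48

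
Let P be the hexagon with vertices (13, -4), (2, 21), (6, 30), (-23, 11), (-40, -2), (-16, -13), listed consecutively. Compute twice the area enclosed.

The shoelace formula gives twice the area as |(13·21 − 2·(-4)) + (2·30 − 6·21) + (6·11 − (-23)·30) + ((-23)·(-2) − (-40)·11) + ((-40)·(-13) − (-16)·(-2)) + ((-16)·(-4) − 13·(-13))| = 2178, so the area is 1089.

2178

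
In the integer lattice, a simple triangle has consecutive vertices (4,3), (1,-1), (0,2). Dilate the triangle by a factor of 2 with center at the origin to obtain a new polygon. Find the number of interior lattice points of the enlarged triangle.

24

By the shoelace formula, twice the signed area is |[4·(-1) − 1·3] + [1·2 − 0·(-1)] + [0·3 − 4·2]| = 13, so the area is 6.5.
Summing gcd(|Δx|,|Δy|) over the edges gives the boundary count: gcd(3,4) + gcd(1,3) + gcd(4,1) = 1+1+1 = 3.
Scaling by 2 multiplies the area by 2² = 4 (so the new area is 26) and multiplies the boundary lattice-point count by 2, giving 6.
By Pick's theorem, the interior count of the dilated polygon is 26 − 6/2 + 1 = 24.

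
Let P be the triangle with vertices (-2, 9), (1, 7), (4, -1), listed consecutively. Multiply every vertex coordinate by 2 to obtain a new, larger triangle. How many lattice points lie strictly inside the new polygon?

33

By the shoelace formula, twice the signed area is |((-2)·7 − 1·9) + (1·(-1) − 4·7) + (4·9 − (-2)·(-1))| = 18, so the area is 9.
Summing gcd(|Δx|,|Δy|) over the edges gives the boundary count: gcd(3,2) + gcd(3,8) + gcd(6,10) = 1+1+2 = 4.
Scaling by 2 multiplies the area by 2² = 4 (so the new area is 36) and multiplies the boundary lattice-point count by 2, giving 8.
By Pick's theorem, the interior count of the dilated polygon is 36 − 8/2 + 1 = 33.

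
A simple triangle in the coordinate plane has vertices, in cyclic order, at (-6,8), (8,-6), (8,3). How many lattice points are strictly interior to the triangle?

Using the shoelace formula, 2A = |[(-6)·(-6) − 8·8] + [8·3 − 8·(-6)] + [8·8 − (-6)·3]| = 126, so the area is 63.
The number of boundary lattice points is Σ gcd(|Δx|,|Δy|) = gcd(14,14) + gcd(0,9) + gcd(14,5) = 14+9+1 = 24.
Pick's theorem gives I = A − B/2 + 1 = 63 − 24/2 + 1 = 52.

52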